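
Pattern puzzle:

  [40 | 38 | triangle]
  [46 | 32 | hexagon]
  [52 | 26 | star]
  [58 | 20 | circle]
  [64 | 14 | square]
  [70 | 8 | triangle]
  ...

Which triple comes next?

First value: +6 each step, so 40, 46, 52, 58, 64, 70 → 76.
For the second value, together with the first value always sums to 78: 38, 32, 26, 20, 14, 8 → 2.
Shape goes triangle, hexagon, star, circle, square, triangle → hexagon (repeats triangle → hexagon → star → circle → square).
So the next triple is [76 | 2 | hexagon].

[76 | 2 | hexagon]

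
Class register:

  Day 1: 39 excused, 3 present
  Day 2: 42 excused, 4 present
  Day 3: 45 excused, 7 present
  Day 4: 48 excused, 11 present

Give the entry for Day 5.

Excused: +3 each step; 39, 42, 45, 48 → 51.
Present — each term is the sum of the two before it: 3, 4, 7, 11 → 18.
Combining the parts gives 51 excused, 18 present.

51 excused, 18 present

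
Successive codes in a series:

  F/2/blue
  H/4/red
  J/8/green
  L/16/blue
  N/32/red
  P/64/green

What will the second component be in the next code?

128

Second component: ×2 each step; 2, 4, 8, 16, 32, 64 → 128.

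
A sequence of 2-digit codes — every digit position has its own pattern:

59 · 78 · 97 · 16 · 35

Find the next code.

First digit: +2 each step, mod 10; 5, 7, 9, 1, 3 → 5.
Second digit: 9, 8, 7, 6, 5 → 4 (−1 each step, mod 10).
So the next code is 54.

54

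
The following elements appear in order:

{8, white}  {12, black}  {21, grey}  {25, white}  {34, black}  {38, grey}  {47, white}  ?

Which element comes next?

{51, black}

First component: 8, 12, 21, 25, 34, 38, 47 → 51 (alternating steps +4, +9, +4, +9, …).
Shade: repeats white → black → grey, so white, black, grey, white, black, grey, white → black.
Putting it together: {51, black}.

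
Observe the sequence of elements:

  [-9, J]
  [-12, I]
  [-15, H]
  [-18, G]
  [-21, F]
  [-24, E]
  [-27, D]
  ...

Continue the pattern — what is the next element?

First component: -9, -12, -15, -18, -21, -24, -27 → -30 (−3 each step).
Letter: letters move back 1 place in the alphabet, so J, I, H, G, F, E, D → C.
Combining the parts gives [-30, C].

[-30, C]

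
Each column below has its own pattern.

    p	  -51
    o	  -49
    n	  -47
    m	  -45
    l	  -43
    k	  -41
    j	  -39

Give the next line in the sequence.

i  -37

Letter goes p, o, n, m, l, k, j → i (letters move back 1 place in the alphabet).
Second component goes -51, -49, -47, -45, -43, -41, -39 → -37 (+2 each step).
Combining the parts gives i  -37.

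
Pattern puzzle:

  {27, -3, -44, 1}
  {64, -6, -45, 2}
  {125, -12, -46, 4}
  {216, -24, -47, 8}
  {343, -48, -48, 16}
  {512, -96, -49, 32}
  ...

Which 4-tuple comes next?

{729, -192, -50, 64}

First coordinate — perfect cubes: 3³, 4³, 5³, …: 27, 64, 125, 216, 343, 512 → 729.
Second coordinate: ×2 each step; -3, -6, -12, -24, -48, -96 → -192.
Third coordinate: −1 each step; -44, -45, -46, -47, -48, -49 → -50.
Fourth coordinate: ×2 each step; 1, 2, 4, 8, 16, 32 → 64.
Combining the parts gives {729, -192, -50, 64}.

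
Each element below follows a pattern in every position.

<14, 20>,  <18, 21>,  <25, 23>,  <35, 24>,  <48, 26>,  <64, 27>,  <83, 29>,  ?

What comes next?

<105, 30>

First slot: differences are 4, 7, 10, … (increasing by 3 each time); 14, 18, 25, 35, 48, 64, 83 → 105.
For the second slot, alternating steps +1, +2, +1, +2, …: 20, 21, 23, 24, 26, 27, 29 → 30.
Combining the parts gives <105, 30>.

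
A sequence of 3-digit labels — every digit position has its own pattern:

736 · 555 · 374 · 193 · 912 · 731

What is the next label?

First digit: 7, 5, 3, 1, 9, 7 → 5 (−2 each step, mod 10).
Second digit — +2 each step, mod 10: 3, 5, 7, 9, 1, 3 → 5.
Third digit: 6, 5, 4, 3, 2, 1 → 0 (−1 each step, mod 10).
Combining the parts gives 550.

550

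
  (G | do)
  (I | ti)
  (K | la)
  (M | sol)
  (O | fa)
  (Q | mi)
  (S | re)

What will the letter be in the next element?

For the letter, letters move forward 2 places in the alphabet: G, I, K, M, O, Q, S → U.

U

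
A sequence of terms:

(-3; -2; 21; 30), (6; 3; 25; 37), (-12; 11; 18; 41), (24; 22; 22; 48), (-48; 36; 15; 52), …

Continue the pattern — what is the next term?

(96; 53; 19; 59)

For the first component, ×(-2) each step: -3, 6, -12, 24, -48 → 96.
Second component: differences are 5, 8, 11, … (increasing by 3 each time); -2, 3, 11, 22, 36 → 53.
For the third component, alternating steps +4, −7, +4, −7, …: 21, 25, 18, 22, 15 → 19.
Fourth component — alternating steps +7, +4, +7, +4, …: 30, 37, 41, 48, 52 → 59.
Combining the parts gives (96; 53; 19; 59).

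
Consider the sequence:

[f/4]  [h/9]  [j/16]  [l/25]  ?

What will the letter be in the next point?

For the letter, letters move forward 2 places in the alphabet: f, h, j, l → n.
For the second component, perfect squares: 2², 3², 4², …: 4, 9, 16, 25 → 36.

n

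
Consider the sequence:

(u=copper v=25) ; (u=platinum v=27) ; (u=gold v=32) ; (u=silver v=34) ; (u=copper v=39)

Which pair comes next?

U: repeats copper → platinum → gold → silver, so copper, platinum, gold, silver, copper → platinum.
For the v, alternating steps +2, +5, +2, +5, …: 25, 27, 32, 34, 39 → 41.
Combining the parts gives (u=platinum v=41).

(u=platinum v=41)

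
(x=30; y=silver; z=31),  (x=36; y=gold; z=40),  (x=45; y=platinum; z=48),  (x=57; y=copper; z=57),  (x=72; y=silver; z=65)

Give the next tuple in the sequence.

(x=90; y=gold; z=74)

X — differences are 6, 9, 12, … (increasing by 3 each time): 30, 36, 45, 57, 72 → 90.
For the y, repeats silver → gold → platinum → copper: silver, gold, platinum, copper, silver → gold.
Z: alternating steps +9, +8, +9, +8, …, so 31, 40, 48, 57, 65 → 74.
Putting it together: (x=90; y=gold; z=74).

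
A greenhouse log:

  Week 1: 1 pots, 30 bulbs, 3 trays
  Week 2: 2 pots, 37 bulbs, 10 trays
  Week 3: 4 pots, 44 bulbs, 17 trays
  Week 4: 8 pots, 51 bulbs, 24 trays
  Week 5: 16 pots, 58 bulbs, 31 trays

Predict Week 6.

Pots: ×2 each step; 1, 2, 4, 8, 16 → 32.
Bulbs: 30, 37, 44, 51, 58 → 65 (+7 each step).
Trays — +7 each step: 3, 10, 17, 24, 31 → 38.
Combining the parts gives 32 pots, 65 bulbs, 38 trays.

32 pots, 65 bulbs, 38 trays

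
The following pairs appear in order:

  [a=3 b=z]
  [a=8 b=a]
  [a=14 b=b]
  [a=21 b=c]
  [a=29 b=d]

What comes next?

[a=38 b=e]

A: differences are 5, 6, 7, … (increasing by 1 each time), so 3, 8, 14, 21, 29 → 38.
B: z, a, b, c, d → e (letters move forward 1 place in the alphabet, wrapping Z→A).
Putting it together: [a=38 b=e].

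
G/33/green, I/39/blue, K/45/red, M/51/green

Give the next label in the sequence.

Letter: letters move forward 2 places in the alphabet; G, I, K, M → O.
Second component: +6 each step, so 33, 39, 45, 51 → 57.
Colour goes green, blue, red, green → blue (repeats green → blue → red).
Combining the parts gives O/57/blue.

O/57/blue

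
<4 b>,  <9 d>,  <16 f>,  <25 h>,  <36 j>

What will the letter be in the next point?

l

Letter: letters move forward 2 places in the alphabet; b, d, f, h, j → l.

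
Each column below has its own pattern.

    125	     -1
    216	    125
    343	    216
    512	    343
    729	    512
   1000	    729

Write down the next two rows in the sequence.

1331  1000; 1728  1331

First component: 125, 216, 343, 512, 729, 1000 → 1331 → 1728 (perfect cubes: 5³, 6³, 7³, …).
Second component goes -1, 125, 216, 343, 512, 729 → 1000 → 1331 (always the previous value of the first component).
So the next two rows are 1331  1000 and 1728  1331.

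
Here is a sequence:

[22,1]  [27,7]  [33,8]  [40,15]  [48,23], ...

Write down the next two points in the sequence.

[57,38], [67,61]

First value: differences are 5, 6, 7, … (increasing by 1 each time); 22, 27, 33, 40, 48 → 57 → 67.
Second value: each term is the sum of the two before it; 1, 7, 8, 15, 23 → 38 → 61.
Putting the parts together: [57,38] and then [67,61].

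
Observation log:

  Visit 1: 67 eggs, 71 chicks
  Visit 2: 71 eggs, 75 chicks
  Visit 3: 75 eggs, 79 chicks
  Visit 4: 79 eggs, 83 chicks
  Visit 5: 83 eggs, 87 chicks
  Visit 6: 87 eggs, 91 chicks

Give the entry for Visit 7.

Eggs: 67, 71, 75, 79, 83, 87 → 91 (+4 each step).
Chicks: always 4 more than the eggs, so 71, 75, 79, 83, 87, 91 → 95.
Putting it together: 91 eggs, 95 chicks.

91 eggs, 95 chicks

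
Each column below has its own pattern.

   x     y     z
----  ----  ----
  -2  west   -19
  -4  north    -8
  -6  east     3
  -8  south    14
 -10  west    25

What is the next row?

Column x: −2 each step, so -2, -4, -6, -8, -10 → -12.
For the column y, repeats west → north → east → south: west, north, east, south, west → north.
Column z: -19, -8, 3, 14, 25 → 36 (+11 each step).
Putting it together: -12  north  36.

-12  north  36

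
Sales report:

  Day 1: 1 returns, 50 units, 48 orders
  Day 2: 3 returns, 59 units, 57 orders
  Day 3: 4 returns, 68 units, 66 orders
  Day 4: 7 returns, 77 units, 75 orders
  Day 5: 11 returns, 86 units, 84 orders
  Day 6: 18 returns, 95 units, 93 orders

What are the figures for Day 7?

29 returns, 104 units, 102 orders

For the returns, each term is the sum of the two before it: 1, 3, 4, 7, 11, 18 → 29.
Units: +9 each step; 50, 59, 68, 77, 86, 95 → 104.
Orders goes 48, 57, 66, 75, 84, 93 → 102 (+9 each step).
Putting it together: 29 returns, 104 units, 102 orders.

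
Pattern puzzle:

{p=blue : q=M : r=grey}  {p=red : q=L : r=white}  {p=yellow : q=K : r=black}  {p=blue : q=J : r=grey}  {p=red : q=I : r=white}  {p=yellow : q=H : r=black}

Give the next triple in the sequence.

{p=blue : q=G : r=grey}

P goes blue, red, yellow, blue, red, yellow → blue (repeats blue → red → yellow).
Q: letters move back 1 place in the alphabet; M, L, K, J, I, H → G.
R: repeats grey → white → black; grey, white, black, grey, white, black → grey.
So the next triple is {p=blue : q=G : r=grey}.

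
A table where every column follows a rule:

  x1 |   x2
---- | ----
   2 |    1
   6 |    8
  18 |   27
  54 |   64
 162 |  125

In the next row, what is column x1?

Column x1 goes 2, 6, 18, 54, 162 → 486 (×3 each step).

486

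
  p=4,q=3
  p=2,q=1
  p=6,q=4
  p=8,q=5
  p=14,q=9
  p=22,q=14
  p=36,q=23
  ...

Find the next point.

P: 4, 2, 6, 8, 14, 22, 36 → 58 (each term is the sum of the two before it).
For the q, each term is the sum of the two before it: 3, 1, 4, 5, 9, 14, 23 → 37.
Putting it together: p=58,q=37.

p=58,q=37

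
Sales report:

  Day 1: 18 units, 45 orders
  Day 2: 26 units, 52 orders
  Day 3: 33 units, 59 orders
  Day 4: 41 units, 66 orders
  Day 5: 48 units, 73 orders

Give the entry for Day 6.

56 units, 80 orders

Units: alternating steps +8, +7, +8, +7, …, so 18, 26, 33, 41, 48 → 56.
Orders: +7 each step, so 45, 52, 59, 66, 73 → 80.
Combining the parts gives 56 units, 80 orders.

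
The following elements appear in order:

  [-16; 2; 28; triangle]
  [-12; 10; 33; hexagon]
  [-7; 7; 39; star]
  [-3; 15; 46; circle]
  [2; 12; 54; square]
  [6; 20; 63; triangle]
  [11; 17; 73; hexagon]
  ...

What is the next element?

First component: -16, -12, -7, -3, 2, 6, 11 → 15 (alternating steps +4, +5, +4, +5, …).
Second component — alternating steps +8, −3, +8, −3, …: 2, 10, 7, 15, 12, 20, 17 → 25.
Third component — differences are 5, 6, 7, … (increasing by 1 each time): 28, 33, 39, 46, 54, 63, 73 → 84.
Shape: triangle, hexagon, star, circle, square, triangle, hexagon → star (repeats triangle → hexagon → star → circle → square).
Combining the parts gives [15; 25; 84; star].

[15; 25; 84; star]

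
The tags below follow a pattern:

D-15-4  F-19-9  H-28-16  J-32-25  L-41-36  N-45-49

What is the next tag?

P-54-64

Letter: letters move forward 2 places in the alphabet; D, F, H, J, L, N → P.
Second component: alternating steps +4, +9, +4, +9, …; 15, 19, 28, 32, 41, 45 → 54.
Third component — perfect squares: 2², 3², 4², …: 4, 9, 16, 25, 36, 49 → 64.
Combining the parts gives P-54-64.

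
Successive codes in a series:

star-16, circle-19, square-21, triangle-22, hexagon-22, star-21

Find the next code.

Shape goes star, circle, square, triangle, hexagon, star → circle (repeats star → circle → square → triangle → hexagon).
Second component — differences are 3, 2, 1, … (decreasing by 1 each time): 16, 19, 21, 22, 22, 21 → 19.
So the next code is circle-19.

circle-19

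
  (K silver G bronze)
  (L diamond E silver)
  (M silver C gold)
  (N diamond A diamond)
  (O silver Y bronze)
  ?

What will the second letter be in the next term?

W

Second letter goes G, E, C, A, Y → W (letters move back 2 places in the alphabet, wrapping A→Z).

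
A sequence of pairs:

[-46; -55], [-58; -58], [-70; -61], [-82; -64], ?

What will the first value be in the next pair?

-94

For the first value, −12 each step: -46, -58, -70, -82 → -94.
Second value — −3 each step: -55, -58, -61, -64 → -67.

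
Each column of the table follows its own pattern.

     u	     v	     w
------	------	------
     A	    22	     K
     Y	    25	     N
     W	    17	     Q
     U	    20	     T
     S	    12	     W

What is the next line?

Column u — letters move back 2 places in the alphabet, wrapping A→Z: A, Y, W, U, S → Q.
Column v: alternating steps +3, −8, +3, −8, …; 22, 25, 17, 20, 12 → 15.
Column w: K, N, Q, T, W → Z (letters move forward 3 places in the alphabet).
Putting it together: Q  15  Z.

Q  15  Z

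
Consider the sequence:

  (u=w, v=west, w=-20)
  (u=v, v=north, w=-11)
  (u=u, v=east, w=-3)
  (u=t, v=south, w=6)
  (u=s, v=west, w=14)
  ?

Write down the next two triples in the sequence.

U — letters move back 1 place in the alphabet: w, v, u, t, s → r → q.
V goes west, north, east, south, west → north → east (repeats west → north → east → south).
W — alternating steps +9, +8, +9, +8, …: -20, -11, -3, 6, 14 → 23 → 31.
Putting the parts together: (u=r, v=north, w=23) and then (u=q, v=east, w=31).

(u=r, v=north, w=23), (u=q, v=east, w=31)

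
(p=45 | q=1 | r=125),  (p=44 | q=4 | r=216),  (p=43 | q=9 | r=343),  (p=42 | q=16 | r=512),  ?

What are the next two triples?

(p=41 | q=25 | r=729), (p=40 | q=36 | r=1000)

P — −1 each step: 45, 44, 43, 42 → 41 → 40.
For the q, perfect squares: 1², 2², 3², …: 1, 4, 9, 16 → 25 → 36.
For the r, perfect cubes: 5³, 6³, 7³, …: 125, 216, 343, 512 → 729 → 1000.
So the next two triples are (p=41 | q=25 | r=729) and (p=40 | q=36 | r=1000).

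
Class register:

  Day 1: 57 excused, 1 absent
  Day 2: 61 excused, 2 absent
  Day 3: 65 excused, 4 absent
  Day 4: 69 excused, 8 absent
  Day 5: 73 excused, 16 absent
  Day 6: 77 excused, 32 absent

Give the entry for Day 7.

Excused: 57, 61, 65, 69, 73, 77 → 81 (+4 each step).
For the absent, ×2 each step: 1, 2, 4, 8, 16, 32 → 64.
So the next row is 81 excused, 64 absent.

81 excused, 64 absent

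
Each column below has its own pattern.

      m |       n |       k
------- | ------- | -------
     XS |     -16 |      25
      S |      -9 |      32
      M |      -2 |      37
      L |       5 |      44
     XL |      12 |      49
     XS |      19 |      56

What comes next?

S  26  61

For the column m, repeats XS → S → M → L → XL: XS, S, M, L, XL, XS → S.
Column n: +7 each step; -16, -9, -2, 5, 12, 19 → 26.
Column k: alternating steps +7, +5, +7, +5, …, so 25, 32, 37, 44, 49, 56 → 61.
So the next line is S  26  61.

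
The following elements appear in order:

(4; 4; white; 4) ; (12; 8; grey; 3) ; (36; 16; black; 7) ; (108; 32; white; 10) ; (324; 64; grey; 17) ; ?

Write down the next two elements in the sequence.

(972; 128; black; 27), (2916; 256; white; 44)

First value: ×3 each step, so 4, 12, 36, 108, 324 → 972 → 2916.
For the second value, ×2 each step: 4, 8, 16, 32, 64 → 128 → 256.
Shade: repeats white → grey → black, so white, grey, black, white, grey → black → white.
Fourth value goes 4, 3, 7, 10, 17 → 27 → 44 (each term is the sum of the two before it).
So the next two elements are (972; 128; black; 27) and (2916; 256; white; 44).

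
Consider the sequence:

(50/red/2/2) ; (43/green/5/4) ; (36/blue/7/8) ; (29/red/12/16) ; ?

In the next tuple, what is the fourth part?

32

Fourth part goes 2, 4, 8, 16 → 32 (×2 each step).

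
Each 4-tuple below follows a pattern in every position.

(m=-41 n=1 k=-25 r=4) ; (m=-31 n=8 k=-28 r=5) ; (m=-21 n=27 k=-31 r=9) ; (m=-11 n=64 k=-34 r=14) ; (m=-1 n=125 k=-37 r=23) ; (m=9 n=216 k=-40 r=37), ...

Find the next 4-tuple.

For the m, +10 each step: -41, -31, -21, -11, -1, 9 → 19.
For the n, perfect cubes: 1³, 2³, 3³, …: 1, 8, 27, 64, 125, 216 → 343.
K — −3 each step: -25, -28, -31, -34, -37, -40 → -43.
R: each term is the sum of the two before it; 4, 5, 9, 14, 23, 37 → 60.
Putting it together: (m=19 n=343 k=-43 r=60).

(m=19 n=343 k=-43 r=60)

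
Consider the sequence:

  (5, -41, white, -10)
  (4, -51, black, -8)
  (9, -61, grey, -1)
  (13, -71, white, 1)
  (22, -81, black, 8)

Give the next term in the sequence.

(35, -91, grey, 10)

For the first coordinate, each term is the sum of the two before it: 5, 4, 9, 13, 22 → 35.
Second coordinate — −10 each step: -41, -51, -61, -71, -81 → -91.
For the shade, repeats white → black → grey: white, black, grey, white, black → grey.
Fourth coordinate — alternating steps +2, +7, +2, +7, …: -10, -8, -1, 1, 8 → 10.
So the next term is (35, -91, grey, 10).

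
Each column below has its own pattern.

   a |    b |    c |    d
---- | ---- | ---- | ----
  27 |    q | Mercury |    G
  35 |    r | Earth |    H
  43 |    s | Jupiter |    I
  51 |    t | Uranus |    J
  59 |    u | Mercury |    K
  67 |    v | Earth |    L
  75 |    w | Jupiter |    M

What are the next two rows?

83  x  Uranus  N; 91  y  Mercury  O

Column a: +8 each step; 27, 35, 43, 51, 59, 67, 75 → 83 → 91.
Column b: q, r, s, t, u, v, w → x → y (letters move forward 1 place in the alphabet).
Column c: repeats Mercury → Earth → Jupiter → Uranus; Mercury, Earth, Jupiter, Uranus, Mercury, Earth, Jupiter → Uranus → Mercury.
Column d — letters move forward 1 place in the alphabet: G, H, I, J, K, L, M → N → O.
Putting the parts together: 83  x  Uranus  N and then 91  y  Mercury  O.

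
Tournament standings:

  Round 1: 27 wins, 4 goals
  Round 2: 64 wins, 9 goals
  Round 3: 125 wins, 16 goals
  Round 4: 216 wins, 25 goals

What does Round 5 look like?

Wins: perfect cubes: 3³, 4³, 5³, …, so 27, 64, 125, 216 → 343.
Goals: perfect squares: 2², 3², 4², …; 4, 9, 16, 25 → 36.
Putting it together: 343 wins, 36 goals.

343 wins, 36 goals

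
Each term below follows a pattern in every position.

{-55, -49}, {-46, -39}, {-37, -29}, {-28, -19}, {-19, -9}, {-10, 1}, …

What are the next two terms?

First value: +9 each step; -55, -46, -37, -28, -19, -10 → -1 → 8.
Second value goes -49, -39, -29, -19, -9, 1 → 11 → 21 (+10 each step).
So the next two terms are {-1, 11} and {8, 21}.

{-1, 11}, {8, 21}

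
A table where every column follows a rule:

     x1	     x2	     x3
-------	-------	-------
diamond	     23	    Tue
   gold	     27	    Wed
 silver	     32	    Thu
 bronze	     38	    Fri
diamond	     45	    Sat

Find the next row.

Column x1: diamond, gold, silver, bronze, diamond → gold (repeats diamond → gold → silver → bronze).
Column x2 — differences are 4, 5, 6, … (increasing by 1 each time): 23, 27, 32, 38, 45 → 53.
Column x3 — runs through the weekdays Mon→Sun: Tue, Wed, Thu, Fri, Sat → Sun.
So the next row is gold  53  Sun.

gold  53  Sun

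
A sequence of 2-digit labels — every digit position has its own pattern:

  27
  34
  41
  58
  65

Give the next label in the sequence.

First digit goes 2, 3, 4, 5, 6 → 7 (+1 each step, mod 10).
Second digit — −3 each step, mod 10: 7, 4, 1, 8, 5 → 2.
Combining the parts gives 72.

72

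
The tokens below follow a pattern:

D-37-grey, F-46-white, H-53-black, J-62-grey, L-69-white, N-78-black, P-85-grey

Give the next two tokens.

R-94-white then T-101-black

Letter: letters move forward 2 places in the alphabet; D, F, H, J, L, N, P → R → T.
Second component: 37, 46, 53, 62, 69, 78, 85 → 94 → 101 (alternating steps +9, +7, +9, +7, …).
For the shade, repeats grey → white → black: grey, white, black, grey, white, black, grey → white → black.
So the next two tokens are R-94-white and T-101-black.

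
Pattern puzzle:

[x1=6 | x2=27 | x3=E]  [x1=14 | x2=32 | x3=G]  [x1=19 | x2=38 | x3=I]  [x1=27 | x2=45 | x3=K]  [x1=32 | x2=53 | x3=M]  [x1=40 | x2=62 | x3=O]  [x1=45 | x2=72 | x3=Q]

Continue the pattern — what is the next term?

[x1=53 | x2=83 | x3=S]

X1: alternating steps +8, +5, +8, +5, …; 6, 14, 19, 27, 32, 40, 45 → 53.
X2: differences are 5, 6, 7, … (increasing by 1 each time), so 27, 32, 38, 45, 53, 62, 72 → 83.
X3: E, G, I, K, M, O, Q → S (letters move forward 2 places in the alphabet).
Putting it together: [x1=53 | x2=83 | x3=S].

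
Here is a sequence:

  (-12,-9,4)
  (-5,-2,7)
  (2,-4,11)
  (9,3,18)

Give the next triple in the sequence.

(16,1,29)

First slot: +7 each step; -12, -5, 2, 9 → 16.
Second slot: alternating steps +7, −2, +7, −2, …, so -9, -2, -4, 3 → 1.
Third slot — each term is the sum of the two before it: 4, 7, 11, 18 → 29.
So the next triple is (16,1,29).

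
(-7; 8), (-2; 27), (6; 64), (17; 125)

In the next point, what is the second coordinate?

Second coordinate: perfect cubes: 2³, 3³, 4³, …; 8, 27, 64, 125 → 216.

216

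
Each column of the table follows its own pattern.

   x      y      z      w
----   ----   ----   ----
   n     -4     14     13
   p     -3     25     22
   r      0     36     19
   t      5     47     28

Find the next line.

Column x: letters move forward 2 places in the alphabet; n, p, r, t → v.
Column y goes -4, -3, 0, 5 → 12 (differences are 1, 3, 5, … (increasing by 2 each time)).
For the column z, +11 each step: 14, 25, 36, 47 → 58.
Column w: 13, 22, 19, 28 → 25 (alternating steps +9, −3, +9, −3, …).
Combining the parts gives v  12  58  25.

v  12  58  25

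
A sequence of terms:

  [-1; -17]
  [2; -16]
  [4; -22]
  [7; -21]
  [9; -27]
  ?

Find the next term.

First slot — alternating steps +3, +2, +3, +2, …: -1, 2, 4, 7, 9 → 12.
Second slot — alternating steps +1, −6, +1, −6, …: -17, -16, -22, -21, -27 → -26.
Putting it together: [12; -26].

[12; -26]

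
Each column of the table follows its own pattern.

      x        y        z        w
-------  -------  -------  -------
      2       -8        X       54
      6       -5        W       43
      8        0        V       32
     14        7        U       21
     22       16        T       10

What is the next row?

For the column x, each term is the sum of the two before it: 2, 6, 8, 14, 22 → 36.
Column y — differences are 3, 5, 7, … (increasing by 2 each time): -8, -5, 0, 7, 16 → 27.
Column z — letters move back 1 place in the alphabet: X, W, V, U, T → S.
For the column w, −11 each step: 54, 43, 32, 21, 10 → -1.
So the next row is 36  27  S  -1.

36  27  S  -1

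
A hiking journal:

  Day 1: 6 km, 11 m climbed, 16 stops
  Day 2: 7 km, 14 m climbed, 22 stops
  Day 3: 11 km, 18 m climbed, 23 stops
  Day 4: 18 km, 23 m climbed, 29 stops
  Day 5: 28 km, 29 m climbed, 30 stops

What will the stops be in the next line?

36

Km goes 6, 7, 11, 18, 28 → 41 (differences are 1, 4, 7, … (increasing by 3 each time)).
M climbed — differences are 3, 4, 5, … (increasing by 1 each time): 11, 14, 18, 23, 29 → 36.
Stops: alternating steps +6, +1, +6, +1, …, so 16, 22, 23, 29, 30 → 36.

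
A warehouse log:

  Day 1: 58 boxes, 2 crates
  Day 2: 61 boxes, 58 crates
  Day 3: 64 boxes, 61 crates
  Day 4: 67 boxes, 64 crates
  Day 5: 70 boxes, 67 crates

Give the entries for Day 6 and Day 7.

73 boxes, 70 crates; 76 boxes, 73 crates

Boxes — +3 each step: 58, 61, 64, 67, 70 → 73 → 76.
Crates: 2, 58, 61, 64, 67 → 70 → 73 (always the previous value of the boxes).
Putting the parts together: 73 boxes, 70 crates and then 76 boxes, 73 crates.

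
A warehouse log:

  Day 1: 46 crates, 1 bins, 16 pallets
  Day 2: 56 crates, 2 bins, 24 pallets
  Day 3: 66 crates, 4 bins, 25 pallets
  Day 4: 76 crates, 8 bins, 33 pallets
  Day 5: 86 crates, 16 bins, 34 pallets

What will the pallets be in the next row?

For the pallets, alternating steps +8, +1, +8, +1, …: 16, 24, 25, 33, 34 → 42.

42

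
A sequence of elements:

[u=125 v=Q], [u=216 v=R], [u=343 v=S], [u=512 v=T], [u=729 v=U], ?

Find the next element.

U: perfect cubes: 5³, 6³, 7³, …; 125, 216, 343, 512, 729 → 1000.
V — letters move forward 1 place in the alphabet: Q, R, S, T, U → V.
Putting it together: [u=1000 v=V].

[u=1000 v=V]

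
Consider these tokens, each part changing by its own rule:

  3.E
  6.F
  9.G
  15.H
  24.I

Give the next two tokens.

First component: 3, 6, 9, 15, 24 → 39 → 63 (each term is the sum of the two before it).
Letter goes E, F, G, H, I → J → K (letters move forward 1 place in the alphabet).
Putting the parts together: 39.J and then 63.K.

39.J, 63.K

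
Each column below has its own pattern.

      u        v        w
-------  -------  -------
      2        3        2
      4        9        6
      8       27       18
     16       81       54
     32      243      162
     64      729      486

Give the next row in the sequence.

128  2187  1458

Column u: ×2 each step, so 2, 4, 8, 16, 32, 64 → 128.
Column v: ×3 each step, so 3, 9, 27, 81, 243, 729 → 2187.
Column w goes 2, 6, 18, 54, 162, 486 → 1458 (×3 each step).
Putting it together: 128  2187  1458.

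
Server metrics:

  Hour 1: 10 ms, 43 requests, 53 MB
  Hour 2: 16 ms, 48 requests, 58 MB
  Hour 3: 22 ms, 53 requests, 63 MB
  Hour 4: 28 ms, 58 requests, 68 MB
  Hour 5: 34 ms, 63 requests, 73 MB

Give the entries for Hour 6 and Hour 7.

40 ms, 68 requests, 78 MB; 46 ms, 73 requests, 83 MB

For the ms, +6 each step: 10, 16, 22, 28, 34 → 40 → 46.
Requests: 43, 48, 53, 58, 63 → 68 → 73 (+5 each step).
MB: always 10 more than the requests; 53, 58, 63, 68, 73 → 78 → 83.
Putting the parts together: 40 ms, 68 requests, 78 MB and then 46 ms, 73 requests, 83 MB.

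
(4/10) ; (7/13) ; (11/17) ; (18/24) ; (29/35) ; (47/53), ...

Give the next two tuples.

(76/82), (123/129)

First coordinate: 4, 7, 11, 18, 29, 47 → 76 → 123 (each term is the sum of the two before it).
For the second coordinate, always 6 more than the first coordinate: 10, 13, 17, 24, 35, 53 → 82 → 129.
Putting the parts together: (76/82) and then (123/129).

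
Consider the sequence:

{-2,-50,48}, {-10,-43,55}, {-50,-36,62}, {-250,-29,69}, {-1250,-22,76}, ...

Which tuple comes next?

{-6250,-15,83}

First coordinate goes -2, -10, -50, -250, -1250 → -6250 (×5 each step).
Second coordinate — +7 each step: -50, -43, -36, -29, -22 → -15.
Third coordinate: 48, 55, 62, 69, 76 → 83 (+7 each step).
Putting it together: {-6250,-15,83}.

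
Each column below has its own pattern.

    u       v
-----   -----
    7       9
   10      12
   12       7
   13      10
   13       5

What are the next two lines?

12  8; 10  3

Column u: differences are 3, 2, 1, … (decreasing by 1 each time); 7, 10, 12, 13, 13 → 12 → 10.
For the column v, alternating steps +3, −5, +3, −5, …: 9, 12, 7, 10, 5 → 8 → 3.
Putting the parts together: 12  8 and then 10  3.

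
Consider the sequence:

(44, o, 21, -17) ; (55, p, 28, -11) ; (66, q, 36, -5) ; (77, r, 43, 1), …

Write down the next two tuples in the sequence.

(88, s, 51, 7), (99, t, 58, 13)

First coordinate: +11 each step, so 44, 55, 66, 77 → 88 → 99.
Letter — letters move forward 1 place in the alphabet: o, p, q, r → s → t.
For the third coordinate, alternating steps +7, +8, +7, +8, …: 21, 28, 36, 43 → 51 → 58.
Fourth coordinate: +6 each step, so -17, -11, -5, 1 → 7 → 13.
So the next two tuples are (88, s, 51, 7) and (99, t, 58, 13).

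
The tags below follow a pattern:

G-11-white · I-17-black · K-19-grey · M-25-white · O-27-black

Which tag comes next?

Letter: G, I, K, M, O → Q (letters move forward 2 places in the alphabet).
Second component: alternating steps +6, +2, +6, +2, …; 11, 17, 19, 25, 27 → 33.
Shade: repeats white → black → grey; white, black, grey, white, black → grey.
So the next tag is Q-33-grey.

Q-33-grey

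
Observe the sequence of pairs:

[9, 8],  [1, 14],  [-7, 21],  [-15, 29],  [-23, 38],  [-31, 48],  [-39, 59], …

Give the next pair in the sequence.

First entry — −8 each step: 9, 1, -7, -15, -23, -31, -39 → -47.
Second entry — differences are 6, 7, 8, … (increasing by 1 each time): 8, 14, 21, 29, 38, 48, 59 → 71.
So the next pair is [-47, 71].

[-47, 71]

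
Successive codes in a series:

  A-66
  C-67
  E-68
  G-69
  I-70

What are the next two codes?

Letter goes A, C, E, G, I → K → M (letters move forward 2 places in the alphabet).
Second component: +1 each step, so 66, 67, 68, 69, 70 → 71 → 72.
So the next two codes are K-71 and M-72.

K-71, M-72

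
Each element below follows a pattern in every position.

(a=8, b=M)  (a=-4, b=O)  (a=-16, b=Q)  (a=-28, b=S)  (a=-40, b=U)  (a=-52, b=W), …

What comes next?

A goes 8, -4, -16, -28, -40, -52 → -64 (−12 each step).
B: letters move forward 2 places in the alphabet; M, O, Q, S, U, W → Y.
Combining the parts gives (a=-64, b=Y).

(a=-64, b=Y)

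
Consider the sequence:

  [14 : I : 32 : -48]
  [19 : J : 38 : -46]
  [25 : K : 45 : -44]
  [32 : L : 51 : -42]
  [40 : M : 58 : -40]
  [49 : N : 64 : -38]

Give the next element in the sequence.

[59 : O : 71 : -36]

First component: 14, 19, 25, 32, 40, 49 → 59 (differences are 5, 6, 7, … (increasing by 1 each time)).
For the letter, letters move forward 1 place in the alphabet: I, J, K, L, M, N → O.
Third component goes 32, 38, 45, 51, 58, 64 → 71 (alternating steps +6, +7, +6, +7, …).
Fourth component: +2 each step; -48, -46, -44, -42, -40, -38 → -36.
So the next element is [59 : O : 71 : -36].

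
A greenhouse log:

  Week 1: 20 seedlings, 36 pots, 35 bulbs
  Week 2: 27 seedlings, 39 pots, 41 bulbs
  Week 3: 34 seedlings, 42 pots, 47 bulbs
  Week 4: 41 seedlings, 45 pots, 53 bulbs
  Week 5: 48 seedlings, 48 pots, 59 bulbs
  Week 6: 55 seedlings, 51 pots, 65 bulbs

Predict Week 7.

Seedlings: 20, 27, 34, 41, 48, 55 → 62 (+7 each step).
Pots goes 36, 39, 42, 45, 48, 51 → 54 (+3 each step).
Bulbs: 35, 41, 47, 53, 59, 65 → 71 (+6 each step).
So the next record is 62 seedlings, 54 pots, 71 bulbs.

62 seedlings, 54 pots, 71 bulbs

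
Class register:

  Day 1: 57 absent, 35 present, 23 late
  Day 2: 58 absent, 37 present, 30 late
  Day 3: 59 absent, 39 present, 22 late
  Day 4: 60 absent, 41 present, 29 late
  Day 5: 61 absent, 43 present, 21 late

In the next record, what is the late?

Late: 23, 30, 22, 29, 21 → 28 (alternating steps +7, −8, +7, −8, …).

28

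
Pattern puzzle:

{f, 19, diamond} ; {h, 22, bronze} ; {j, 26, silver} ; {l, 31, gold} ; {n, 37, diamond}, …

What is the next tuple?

Letter — letters move forward 2 places in the alphabet: f, h, j, l, n → p.
Second coordinate: 19, 22, 26, 31, 37 → 44 (differences are 3, 4, 5, … (increasing by 1 each time)).
For the rank, repeats diamond → bronze → silver → gold: diamond, bronze, silver, gold, diamond → bronze.
Putting it together: {p, 44, bronze}.

{p, 44, bronze}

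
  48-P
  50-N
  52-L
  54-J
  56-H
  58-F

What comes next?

60-D

First component: 48, 50, 52, 54, 56, 58 → 60 (+2 each step).
Letter: P, N, L, J, H, F → D (letters move back 2 places in the alphabet).
So the next code is 60-D.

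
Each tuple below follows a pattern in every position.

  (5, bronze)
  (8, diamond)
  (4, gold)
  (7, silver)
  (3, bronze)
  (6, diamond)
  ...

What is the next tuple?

For the first slot, alternating steps +3, −4, +3, −4, …: 5, 8, 4, 7, 3, 6 → 2.
Rank goes bronze, diamond, gold, silver, bronze, diamond → gold (repeats bronze → diamond → gold → silver).
So the next tuple is (2, gold).

(2, gold)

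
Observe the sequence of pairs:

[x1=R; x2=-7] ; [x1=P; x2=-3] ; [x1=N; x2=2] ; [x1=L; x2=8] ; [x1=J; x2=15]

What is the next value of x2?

X1: R, P, N, L, J → H (letters move back 2 places in the alphabet).
X2: differences are 4, 5, 6, … (increasing by 1 each time), so -7, -3, 2, 8, 15 → 23.

23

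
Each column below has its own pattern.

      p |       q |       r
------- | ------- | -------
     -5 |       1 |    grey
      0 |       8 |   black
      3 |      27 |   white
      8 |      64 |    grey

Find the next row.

Column p: -5, 0, 3, 8 → 11 (alternating steps +5, +3, +5, +3, …).
Column q: perfect cubes: 1³, 2³, 3³, …; 1, 8, 27, 64 → 125.
Column r: repeats grey → black → white, so grey, black, white, grey → black.
So the next row is 11  125  black.

11  125  black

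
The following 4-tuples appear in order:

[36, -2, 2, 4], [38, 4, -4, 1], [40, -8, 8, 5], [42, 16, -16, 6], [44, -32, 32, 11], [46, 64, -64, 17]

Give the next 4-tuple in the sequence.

[48, -128, 128, 28]

For the first coordinate, +2 each step: 36, 38, 40, 42, 44, 46 → 48.
Second coordinate goes -2, 4, -8, 16, -32, 64 → -128 (×(-2) each step).
For the third coordinate, ×(-2) each step: 2, -4, 8, -16, 32, -64 → 128.
Fourth coordinate: each term is the sum of the two before it, so 4, 1, 5, 6, 11, 17 → 28.
Combining the parts gives [48, -128, 128, 28].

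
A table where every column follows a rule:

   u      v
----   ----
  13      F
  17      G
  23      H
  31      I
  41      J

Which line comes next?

53  K

Column u: differences are 4, 6, 8, … (increasing by 2 each time); 13, 17, 23, 31, 41 → 53.
For the column v, letters move forward 1 place in the alphabet: F, G, H, I, J → K.
Putting it together: 53  K.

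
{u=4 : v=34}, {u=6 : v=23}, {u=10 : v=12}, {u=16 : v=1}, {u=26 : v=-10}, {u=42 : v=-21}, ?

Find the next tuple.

{u=68 : v=-32}

U goes 4, 6, 10, 16, 26, 42 → 68 (each term is the sum of the two before it).
V: −11 each step; 34, 23, 12, 1, -10, -21 → -32.
So the next tuple is {u=68 : v=-32}.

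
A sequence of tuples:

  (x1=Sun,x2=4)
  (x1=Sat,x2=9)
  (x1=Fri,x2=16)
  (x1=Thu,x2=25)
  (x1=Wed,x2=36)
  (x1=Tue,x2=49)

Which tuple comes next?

(x1=Mon,x2=64)

X1 — runs backward through the weekdays Mon→Sun: Sun, Sat, Fri, Thu, Wed, Tue → Mon.
X2: 4, 9, 16, 25, 36, 49 → 64 (perfect squares: 2², 3², 4², …).
So the next tuple is (x1=Mon,x2=64).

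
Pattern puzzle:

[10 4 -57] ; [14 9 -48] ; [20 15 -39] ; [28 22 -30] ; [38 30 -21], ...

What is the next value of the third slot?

Third slot goes -57, -48, -39, -30, -21 → -12 (+9 each step).

-12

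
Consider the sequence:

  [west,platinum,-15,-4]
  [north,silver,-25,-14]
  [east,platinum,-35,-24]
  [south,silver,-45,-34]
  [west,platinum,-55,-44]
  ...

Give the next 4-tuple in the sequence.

Direction: repeats west → north → east → south; west, north, east, south, west → north.
For the metal, alternates platinum ↔ silver: platinum, silver, platinum, silver, platinum → silver.
For the third entry, −10 each step: -15, -25, -35, -45, -55 → -65.
Fourth entry — −10 each step: -4, -14, -24, -34, -44 → -54.
Combining the parts gives [north,silver,-65,-54].

[north,silver,-65,-54]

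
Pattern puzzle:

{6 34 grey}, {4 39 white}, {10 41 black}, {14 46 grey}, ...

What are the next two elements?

First part goes 6, 4, 10, 14 → 24 → 38 (each term is the sum of the two before it).
Second part goes 34, 39, 41, 46 → 48 → 53 (alternating steps +5, +2, +5, +2, …).
Shade: repeats grey → white → black, so grey, white, black, grey → white → black.
Putting the parts together: {24 48 white} and then {38 53 black}.

{24 48 white}, {38 53 black}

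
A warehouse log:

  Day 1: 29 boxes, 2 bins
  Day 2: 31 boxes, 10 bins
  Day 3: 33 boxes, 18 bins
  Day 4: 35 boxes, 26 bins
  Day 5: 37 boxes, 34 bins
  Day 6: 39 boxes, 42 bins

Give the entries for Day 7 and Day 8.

41 boxes, 50 bins; 43 boxes, 58 bins

Boxes: +2 each step, so 29, 31, 33, 35, 37, 39 → 41 → 43.
For the bins, +8 each step: 2, 10, 18, 26, 34, 42 → 50 → 58.
Putting the parts together: 41 boxes, 50 bins and then 43 boxes, 58 bins.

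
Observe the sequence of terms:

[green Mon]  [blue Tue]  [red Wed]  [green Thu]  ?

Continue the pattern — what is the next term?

[blue Fri]

For the colour, repeats green → blue → red: green, blue, red, green → blue.
Day: runs through the weekdays Mon→Sun, so Mon, Tue, Wed, Thu → Fri.
So the next term is [blue Fri].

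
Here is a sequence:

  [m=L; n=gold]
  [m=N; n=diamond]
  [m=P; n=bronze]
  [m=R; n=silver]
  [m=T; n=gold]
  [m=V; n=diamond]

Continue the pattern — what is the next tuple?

For the m, letters move forward 2 places in the alphabet: L, N, P, R, T, V → X.
N — repeats gold → diamond → bronze → silver: gold, diamond, bronze, silver, gold, diamond → bronze.
Combining the parts gives [m=X; n=bronze].

[m=X; n=bronze]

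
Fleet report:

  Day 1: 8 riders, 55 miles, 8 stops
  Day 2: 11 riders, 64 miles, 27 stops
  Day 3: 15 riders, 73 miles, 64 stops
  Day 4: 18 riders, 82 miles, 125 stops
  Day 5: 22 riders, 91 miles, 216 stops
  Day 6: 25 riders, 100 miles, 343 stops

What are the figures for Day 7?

29 riders, 109 miles, 512 stops

Riders: alternating steps +3, +4, +3, +4, …; 8, 11, 15, 18, 22, 25 → 29.
Miles goes 55, 64, 73, 82, 91, 100 → 109 (+9 each step).
Stops: perfect cubes: 2³, 3³, 4³, …, so 8, 27, 64, 125, 216, 343 → 512.
So the next record is 29 riders, 109 miles, 512 stops.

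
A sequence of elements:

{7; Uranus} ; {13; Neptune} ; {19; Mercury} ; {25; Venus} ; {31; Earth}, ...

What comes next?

{37; Mars}

First entry goes 7, 13, 19, 25, 31 → 37 (+6 each step).
Planet: runs through the planets Mercury→Neptune, so Uranus, Neptune, Mercury, Venus, Earth → Mars.
Combining the parts gives {37; Mars}.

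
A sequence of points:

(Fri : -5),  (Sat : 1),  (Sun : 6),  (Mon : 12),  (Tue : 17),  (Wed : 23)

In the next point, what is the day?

Thu

Day goes Fri, Sat, Sun, Mon, Tue, Wed → Thu (runs through the weekdays Mon→Sun).
Second component — alternating steps +6, +5, +6, +5, …: -5, 1, 6, 12, 17, 23 → 28.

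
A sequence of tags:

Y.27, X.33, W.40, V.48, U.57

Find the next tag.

T.67

Letter goes Y, X, W, V, U → T (letters move back 1 place in the alphabet).
For the second component, differences are 6, 7, 8, … (increasing by 1 each time): 27, 33, 40, 48, 57 → 67.
Putting it together: T.67.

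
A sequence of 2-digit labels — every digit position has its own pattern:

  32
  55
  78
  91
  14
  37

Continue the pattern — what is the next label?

First digit: +2 each step, mod 10; 3, 5, 7, 9, 1, 3 → 5.
Second digit: +3 each step, mod 10; 2, 5, 8, 1, 4, 7 → 0.
Combining the parts gives 50.

50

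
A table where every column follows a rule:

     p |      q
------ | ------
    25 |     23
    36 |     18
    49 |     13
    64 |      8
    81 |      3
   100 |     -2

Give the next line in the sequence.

Column p: 25, 36, 49, 64, 81, 100 → 121 (perfect squares: 5², 6², 7², …).
For the column q, −5 each step: 23, 18, 13, 8, 3, -2 → -7.
Combining the parts gives 121  -7.

121  -7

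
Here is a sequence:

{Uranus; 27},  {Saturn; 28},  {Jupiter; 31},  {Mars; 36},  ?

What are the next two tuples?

{Earth; 43}, {Venus; 52}

Planet: Uranus, Saturn, Jupiter, Mars → Earth → Venus (runs backward through the planets Mercury→Neptune).
Second value: differences are 1, 3, 5, … (increasing by 2 each time), so 27, 28, 31, 36 → 43 → 52.
Putting the parts together: {Earth; 43} and then {Venus; 52}.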